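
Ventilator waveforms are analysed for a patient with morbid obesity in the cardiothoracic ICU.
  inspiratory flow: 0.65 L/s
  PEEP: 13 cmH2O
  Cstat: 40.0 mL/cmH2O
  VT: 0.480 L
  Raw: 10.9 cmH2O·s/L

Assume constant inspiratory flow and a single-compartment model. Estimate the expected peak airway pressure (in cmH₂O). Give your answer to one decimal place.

Equation of motion (constant flow): PIP = Vt/C + R·V̇ + PEEP.
PIP = 480/40.0 + 10.9×0.65 + 13 = 12.0 + 7.085 + 13 = 32.085 cmH2O.

32.1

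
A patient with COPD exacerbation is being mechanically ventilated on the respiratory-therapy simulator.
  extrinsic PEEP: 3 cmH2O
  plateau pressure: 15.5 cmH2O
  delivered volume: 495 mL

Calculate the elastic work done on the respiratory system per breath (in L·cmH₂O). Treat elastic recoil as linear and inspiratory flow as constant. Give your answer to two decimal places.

3.09

Elastic work ≈ ½ × (Pplat − PEEP) × Vt = 0.5 × (15.5 − 3) × 0.495 L = 0.5 × 12.5 × 0.495 = 3.094 L·cmH2O.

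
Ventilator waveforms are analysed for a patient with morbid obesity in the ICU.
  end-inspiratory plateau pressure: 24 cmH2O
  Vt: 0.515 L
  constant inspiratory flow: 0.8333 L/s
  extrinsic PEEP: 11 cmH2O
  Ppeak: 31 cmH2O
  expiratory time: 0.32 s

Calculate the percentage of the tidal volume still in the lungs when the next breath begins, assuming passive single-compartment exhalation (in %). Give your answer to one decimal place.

R = (PIP − Pplat)/V̇ = (31 − 24) / 0.8333 = 7.0/0.8333 = 8.4 cmH2O·s/L.
C = Vt/(Pplat − PEEP) = 515.0 / (24 − 11) = 515.0/13.0 = 39.615 mL/cmH2O.
τ = R × C = 8.4 × 0.03962 L/cmH2O = 0.3328 s.
Fraction remaining at end-expiration = e^(−Te/τ) = e^(−0.32/0.3328) = 0.3823 → 38.23%.

38.2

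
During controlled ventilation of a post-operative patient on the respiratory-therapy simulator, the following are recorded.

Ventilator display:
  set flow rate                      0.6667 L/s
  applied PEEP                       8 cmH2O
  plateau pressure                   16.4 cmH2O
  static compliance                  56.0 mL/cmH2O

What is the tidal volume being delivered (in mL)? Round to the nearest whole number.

470

Vt = Cstat × (Pplat − PEEP) = 56.0 × (16.4 − 8) = 56.0 × 8.4 = 470.4 mL.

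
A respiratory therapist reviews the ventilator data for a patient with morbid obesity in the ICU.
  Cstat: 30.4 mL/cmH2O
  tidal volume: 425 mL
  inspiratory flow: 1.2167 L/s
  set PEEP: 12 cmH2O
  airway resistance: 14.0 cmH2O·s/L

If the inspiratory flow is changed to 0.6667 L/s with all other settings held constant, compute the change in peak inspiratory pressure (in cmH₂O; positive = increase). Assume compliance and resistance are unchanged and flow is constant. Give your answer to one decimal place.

-7.7

PIP = Vt/C + R·V̇ + PEEP (constant-flow equation of motion).
Only the resistive term changes: ΔPIP = R × ΔV̇ = 14.0 × (0.6667 − 1.2167) = 14.0 × -0.55 = -7.7 cmH2O.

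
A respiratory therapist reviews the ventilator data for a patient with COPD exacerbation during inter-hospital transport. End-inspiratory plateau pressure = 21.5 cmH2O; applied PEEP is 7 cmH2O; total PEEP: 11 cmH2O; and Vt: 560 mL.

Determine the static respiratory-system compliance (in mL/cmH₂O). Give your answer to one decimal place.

End-expiratory occlusion gives total PEEP = 11 cmH2O (intrinsic PEEP = 11 − 7 = 4). Use total PEEP for the elastic gradient.
Cstat = Vt / (Pplat − PEEPtotal) = 560 / (21.5 − 11) = 560 / 10.5 = 53.333 mL/cmH2O.

53.3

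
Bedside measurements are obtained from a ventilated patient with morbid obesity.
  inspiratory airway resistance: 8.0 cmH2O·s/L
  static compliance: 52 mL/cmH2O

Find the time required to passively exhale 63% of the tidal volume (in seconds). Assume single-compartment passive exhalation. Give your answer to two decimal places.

τ = R × C = 8.0 × 52 mL/cmH2O = 8.0 × 0.052 L/cmH2O = 0.416 s.
Exhaled fraction f = 1 − e^(−t/τ) → t = −τ·ln(1 − f) = −0.416·ln(0.37) = 0.4136 s.

0.41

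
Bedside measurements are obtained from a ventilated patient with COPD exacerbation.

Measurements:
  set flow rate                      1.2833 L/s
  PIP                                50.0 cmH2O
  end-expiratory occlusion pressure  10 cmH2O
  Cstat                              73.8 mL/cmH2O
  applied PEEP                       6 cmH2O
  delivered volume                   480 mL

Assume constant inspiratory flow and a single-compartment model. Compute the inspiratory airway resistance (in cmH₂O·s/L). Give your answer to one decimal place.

26.1

Total PEEP = 10 cmH2O (set 6 + intrinsic 4); this is the baseline alveolar pressure.
Equation of motion (constant flow): PIP = Vt/C + R·V̇ + PEEP.
R·V̇ = PIP − Vt/C − PEEP = 50.0 − 480/73.8 − 10 = 50.0 − 6.504 − 10 = 33.496 cmH2O.
R = 33.496 / 1.2833 = 26.101 cmH2O·s/L.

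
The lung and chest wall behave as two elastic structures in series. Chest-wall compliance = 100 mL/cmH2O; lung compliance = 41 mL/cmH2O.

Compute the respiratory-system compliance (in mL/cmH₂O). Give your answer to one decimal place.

Lung and chest wall are elastances in series: 1/Crs = 1/CL + 1/Ccw.
1/Crs = 1/41 + 1/100 = 0.03439.
Crs = 29.078 mL/cmH2O.

29.1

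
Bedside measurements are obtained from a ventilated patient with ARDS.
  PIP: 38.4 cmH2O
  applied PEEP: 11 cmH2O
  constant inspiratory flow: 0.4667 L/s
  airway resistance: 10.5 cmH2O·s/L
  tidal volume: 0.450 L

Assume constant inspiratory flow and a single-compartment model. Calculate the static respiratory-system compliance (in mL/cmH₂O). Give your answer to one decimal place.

Equation of motion (constant flow): PIP = Vt/C + R·V̇ + PEEP.
Vt/C = PIP − R·V̇ − PEEP = 38.4 − 10.5×0.4667 − 11 = 38.4 − 4.9 − 11 = 22.5 cmH2O.
C = Vt / 22.5 = 450 / 22.5 = 20.0 mL/cmH2O.

20.0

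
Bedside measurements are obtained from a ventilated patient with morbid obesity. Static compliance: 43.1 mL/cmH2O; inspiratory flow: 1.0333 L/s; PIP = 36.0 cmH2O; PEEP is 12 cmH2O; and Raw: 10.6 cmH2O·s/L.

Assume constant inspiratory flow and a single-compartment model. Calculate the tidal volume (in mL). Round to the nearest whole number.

Equation of motion (constant flow): PIP = Vt/C + R·V̇ + PEEP.
Vt/C = PIP − R·V̇ − PEEP = 36.0 − 10.953 − 12 = 13.047 cmH2O.
Vt = C × 13.047 = 43.1 × 13.047 = 562.33 mL.

562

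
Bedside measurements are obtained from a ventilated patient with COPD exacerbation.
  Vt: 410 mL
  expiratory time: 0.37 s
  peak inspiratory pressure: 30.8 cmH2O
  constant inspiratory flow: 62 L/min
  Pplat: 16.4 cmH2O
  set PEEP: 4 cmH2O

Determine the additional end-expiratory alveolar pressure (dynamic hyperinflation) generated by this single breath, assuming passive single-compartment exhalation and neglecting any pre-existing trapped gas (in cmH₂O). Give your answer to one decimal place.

5.6

Flow: 62 L/min ÷ 60 = 1.0333 L/s.
R = (PIP − Pplat)/V̇ = (30.8 − 16.4) / 1.0333 = 14.4/1.0333 = 13.936 cmH2O·s/L.
C = Vt/(Pplat − PEEP) = 410.0 / (16.4 − 4) = 410.0/12.4 = 33.065 mL/cmH2O.
τ = R × C = 13.936 × 0.03307 L/cmH2O = 0.4609 s.
Fraction remaining = e^(−Te/τ) = e^(−0.37/0.4609) = 0.4481; trapped volume = 410.0 × 0.4481 = 183.72 mL.
Additional alveolar pressure from trapping ≈ V_trapped / C = 183.72 / 33.065 = 5.556 cmH2O.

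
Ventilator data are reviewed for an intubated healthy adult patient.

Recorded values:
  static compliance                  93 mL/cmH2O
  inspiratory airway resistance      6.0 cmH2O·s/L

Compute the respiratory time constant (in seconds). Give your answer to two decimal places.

0.56

τ = R × C = 6.0 × 93 mL/cmH2O = 6.0 × 0.093 L/cmH2O = 0.558 s.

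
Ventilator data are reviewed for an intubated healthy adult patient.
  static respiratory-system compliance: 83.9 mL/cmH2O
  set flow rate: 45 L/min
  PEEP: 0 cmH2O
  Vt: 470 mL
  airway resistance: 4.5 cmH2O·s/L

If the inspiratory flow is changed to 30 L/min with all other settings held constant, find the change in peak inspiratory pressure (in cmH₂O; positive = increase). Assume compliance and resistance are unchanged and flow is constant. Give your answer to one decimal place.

Flow: 45 L/min ÷ 60 = 0.75 L/s.
New flow: 30 L/min ÷ 60 = 0.5 L/s.
PIP = Vt/C + R·V̇ + PEEP (constant-flow equation of motion).
Only the resistive term changes: ΔPIP = R × ΔV̇ = 4.5 × (0.5 − 0.75) = 4.5 × -0.25 = -1.125 cmH2O.

-1.1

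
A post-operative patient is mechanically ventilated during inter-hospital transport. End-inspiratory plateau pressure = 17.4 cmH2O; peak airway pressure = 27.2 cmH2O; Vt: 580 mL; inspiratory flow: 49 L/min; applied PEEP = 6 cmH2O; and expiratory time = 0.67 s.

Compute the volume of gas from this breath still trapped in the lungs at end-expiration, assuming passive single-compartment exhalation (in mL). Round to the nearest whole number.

Flow: 49 L/min ÷ 60 = 0.8167 L/s.
R = (PIP − Pplat)/V̇ = (27.2 − 17.4) / 0.8167 = 9.8/0.8167 = 12.0 cmH2O·s/L.
C = Vt/(Pplat − PEEP) = 580.0 / (17.4 − 6) = 580.0/11.4 = 50.877 mL/cmH2O.
τ = R × C = 12.0 × 0.05088 L/cmH2O = 0.6106 s.
Fraction remaining = e^(−Te/τ) = e^(−0.67/0.6106) = 0.3338.
Trapped volume = 580.0 × 0.3338 = 193.6 mL.

194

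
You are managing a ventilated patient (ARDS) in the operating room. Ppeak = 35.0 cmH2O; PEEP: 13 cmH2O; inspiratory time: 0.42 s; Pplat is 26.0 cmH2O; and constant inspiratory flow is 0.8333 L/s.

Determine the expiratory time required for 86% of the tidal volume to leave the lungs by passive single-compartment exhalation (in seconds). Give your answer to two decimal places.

0.57

Vt = flow × Ti = 0.8333 L/s × 0.42 s × 1000 mL/L = 349.99 mL.
R = (PIP − Pplat)/V̇ = (35.0 − 26.0) / 0.8333 = 9.0/0.8333 = 10.8 cmH2O·s/L.
C = Vt/(Pplat − PEEP) = 349.99 / (26.0 − 13) = 349.99/13.0 = 26.922 mL/cmH2O.
τ = R × C = 10.8 × 0.02692 L/cmH2O = 0.2907 s.
t = −τ·ln(1 − 0.86) = −0.2907·ln(0.14) = 0.5715 s.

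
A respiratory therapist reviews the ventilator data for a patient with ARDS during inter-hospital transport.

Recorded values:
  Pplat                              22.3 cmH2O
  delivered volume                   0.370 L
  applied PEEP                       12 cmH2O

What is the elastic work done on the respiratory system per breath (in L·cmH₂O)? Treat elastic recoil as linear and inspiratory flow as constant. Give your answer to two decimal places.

Elastic work ≈ ½ × (Pplat − PEEP) × Vt = 0.5 × (22.3 − 12) × 0.370 L = 0.5 × 10.3 × 0.370 = 1.906 L·cmH2O.

1.91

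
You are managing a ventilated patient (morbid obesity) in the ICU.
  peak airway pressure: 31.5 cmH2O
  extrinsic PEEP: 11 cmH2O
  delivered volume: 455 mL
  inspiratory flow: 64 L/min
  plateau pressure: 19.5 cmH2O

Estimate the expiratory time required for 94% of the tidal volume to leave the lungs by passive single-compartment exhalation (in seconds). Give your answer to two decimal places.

Flow: 64 L/min ÷ 60 = 1.0667 L/s.
R = (PIP − Pplat)/V̇ = (31.5 − 19.5) / 1.0667 = 12.0/1.0667 = 11.25 cmH2O·s/L.
C = Vt/(Pplat − PEEP) = 455.0 / (19.5 − 11) = 455.0/8.5 = 53.529 mL/cmH2O.
τ = R × C = 11.25 × 0.05353 L/cmH2O = 0.6022 s.
t = −τ·ln(1 − 0.94) = −0.6022·ln(0.06) = 1.694 s.

1.69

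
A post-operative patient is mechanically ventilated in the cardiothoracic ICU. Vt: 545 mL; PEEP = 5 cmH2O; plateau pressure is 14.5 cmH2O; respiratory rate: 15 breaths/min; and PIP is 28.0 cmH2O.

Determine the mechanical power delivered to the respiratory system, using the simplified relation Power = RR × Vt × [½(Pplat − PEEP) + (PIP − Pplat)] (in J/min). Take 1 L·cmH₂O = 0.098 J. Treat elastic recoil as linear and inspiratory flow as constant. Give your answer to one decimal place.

14.6

Per-breath work = Vt × [½(Pplat−PEEP) + (PIP−Pplat)] = 0.545 × [0.5×9.5 + 13.5] = 0.545 × 18.25 = 9.946 L·cmH2O.
Power = 15 × 9.946 = 149.19 L·cmH2O/min.
× 0.098 J/(L·cmH2O) → 14.621 J/min.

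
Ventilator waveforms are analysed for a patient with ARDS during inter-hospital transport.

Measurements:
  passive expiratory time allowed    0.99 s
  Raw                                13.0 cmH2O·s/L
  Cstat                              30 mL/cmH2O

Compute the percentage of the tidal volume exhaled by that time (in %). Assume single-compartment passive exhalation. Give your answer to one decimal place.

τ = R × C = 13.0 × 30 mL/cmH2O = 13.0 × 0.030 L/cmH2O = 0.39 s.
Passive exhalation: V(t)/V₀ = e^(−t/τ) = e^(−0.99/0.39) = 0.07899.
Fraction exhaled = 1 − 0.07899 = 0.921 → 92.1%.

92.1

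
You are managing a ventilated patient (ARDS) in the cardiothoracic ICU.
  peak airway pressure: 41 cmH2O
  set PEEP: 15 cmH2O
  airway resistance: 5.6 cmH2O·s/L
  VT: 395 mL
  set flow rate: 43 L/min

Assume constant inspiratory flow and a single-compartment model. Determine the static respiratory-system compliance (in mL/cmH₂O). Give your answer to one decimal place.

Flow: 43 L/min ÷ 60 = 0.7167 L/s.
Equation of motion (constant flow): PIP = Vt/C + R·V̇ + PEEP.
Vt/C = PIP − R·V̇ − PEEP = 41 − 5.6×0.7167 − 15 = 41 − 4.014 − 15 = 21.986 cmH2O.
C = Vt / 21.986 = 395 / 21.986 = 17.966 mL/cmH2O.

18.0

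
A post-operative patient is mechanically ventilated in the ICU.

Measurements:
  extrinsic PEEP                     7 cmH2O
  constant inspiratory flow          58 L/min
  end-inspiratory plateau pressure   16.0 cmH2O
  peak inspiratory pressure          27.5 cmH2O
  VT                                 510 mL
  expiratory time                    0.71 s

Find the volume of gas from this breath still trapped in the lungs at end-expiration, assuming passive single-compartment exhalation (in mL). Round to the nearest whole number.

178

Flow: 58 L/min ÷ 60 = 0.9667 L/s.
R = (PIP − Pplat)/V̇ = (27.5 − 16.0) / 0.9667 = 11.5/0.9667 = 11.896 cmH2O·s/L.
C = Vt/(Pplat − PEEP) = 510.0 / (16.0 − 7) = 510.0/9.0 = 56.667 mL/cmH2O.
τ = R × C = 11.896 × 0.05667 L/cmH2O = 0.6741 s.
Fraction remaining = e^(−Te/τ) = e^(−0.71/0.6741) = 0.3488.
Trapped volume = 510.0 × 0.3488 = 177.89 mL.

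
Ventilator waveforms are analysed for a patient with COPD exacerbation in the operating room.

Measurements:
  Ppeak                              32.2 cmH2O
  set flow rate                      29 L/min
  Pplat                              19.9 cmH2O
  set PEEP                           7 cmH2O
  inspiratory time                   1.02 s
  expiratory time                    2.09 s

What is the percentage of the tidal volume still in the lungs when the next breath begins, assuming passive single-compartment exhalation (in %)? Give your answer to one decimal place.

Flow: 29 L/min ÷ 60 = 0.4833 L/s.
Vt = flow × Ti = 0.4833 L/s × 1.02 s × 1000 mL/L = 492.97 mL.
R = (PIP − Pplat)/V̇ = (32.2 − 19.9) / 0.4833 = 12.3/0.4833 = 25.45 cmH2O·s/L.
C = Vt/(Pplat − PEEP) = 492.97 / (19.9 − 7) = 492.97/12.9 = 38.215 mL/cmH2O.
τ = R × C = 25.45 × 0.03822 L/cmH2O = 0.9727 s.
Fraction remaining at end-expiration = e^(−Te/τ) = e^(−2.09/0.9727) = 0.1166 → 11.66%.

11.7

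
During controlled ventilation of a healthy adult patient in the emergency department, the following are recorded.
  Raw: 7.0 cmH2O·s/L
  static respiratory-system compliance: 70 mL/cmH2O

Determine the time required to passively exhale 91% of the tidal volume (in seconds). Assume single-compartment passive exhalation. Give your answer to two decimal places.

τ = R × C = 7.0 × 70 mL/cmH2O = 7.0 × 0.070 L/cmH2O = 0.49 s.
Exhaled fraction f = 1 − e^(−t/τ) → t = −τ·ln(1 − f) = −0.49·ln(0.09) = 1.18 s.

1.18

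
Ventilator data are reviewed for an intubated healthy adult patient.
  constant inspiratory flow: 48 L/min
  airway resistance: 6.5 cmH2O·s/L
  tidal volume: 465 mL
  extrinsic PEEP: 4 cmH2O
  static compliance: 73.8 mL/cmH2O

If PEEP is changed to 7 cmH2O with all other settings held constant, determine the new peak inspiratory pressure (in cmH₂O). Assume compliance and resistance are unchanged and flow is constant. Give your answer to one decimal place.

Flow: 48 L/min ÷ 60 = 0.8 L/s.
PIP = Vt/C + R·V̇ + PEEP (constant-flow equation of motion).
Only the baseline term changes: ΔPIP = ΔPEEP = 7 − 4 = 3.0 cmH2O.
Original PIP = 465/73.8 + 6.5×0.8 + 4 = 15.501 cmH2O; new PIP = 15.501 + (3.0) = 18.501 cmH2O.

18.5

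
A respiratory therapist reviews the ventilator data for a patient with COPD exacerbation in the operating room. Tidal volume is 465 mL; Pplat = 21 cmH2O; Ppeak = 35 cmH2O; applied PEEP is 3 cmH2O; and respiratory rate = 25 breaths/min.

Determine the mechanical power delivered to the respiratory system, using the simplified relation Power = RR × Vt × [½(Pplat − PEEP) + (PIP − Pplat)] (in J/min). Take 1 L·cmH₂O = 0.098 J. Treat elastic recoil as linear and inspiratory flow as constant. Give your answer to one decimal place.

Per-breath work = Vt × [½(Pplat−PEEP) + (PIP−Pplat)] = 0.465 × [0.5×18.0 + 14.0] = 0.465 × 23.0 = 10.695 L·cmH2O.
Power = 25 × 10.695 = 267.38 L·cmH2O/min.
× 0.098 J/(L·cmH2O) → 26.203 J/min.

26.2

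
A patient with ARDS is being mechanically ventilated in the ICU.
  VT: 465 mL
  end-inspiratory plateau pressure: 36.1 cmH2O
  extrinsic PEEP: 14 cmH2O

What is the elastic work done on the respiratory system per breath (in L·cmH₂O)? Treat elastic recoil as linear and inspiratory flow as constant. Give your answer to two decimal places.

Elastic work ≈ ½ × (Pplat − PEEP) × Vt = 0.5 × (36.1 − 14) × 0.465 L = 0.5 × 22.1 × 0.465 = 5.138 L·cmH2O.

5.14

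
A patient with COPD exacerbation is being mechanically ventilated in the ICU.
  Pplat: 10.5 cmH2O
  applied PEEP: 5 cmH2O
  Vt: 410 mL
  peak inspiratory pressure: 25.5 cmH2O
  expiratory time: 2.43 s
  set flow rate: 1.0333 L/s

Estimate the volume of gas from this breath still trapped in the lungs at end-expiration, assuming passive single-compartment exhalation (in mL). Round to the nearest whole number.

R = (PIP − Pplat)/V̇ = (25.5 − 10.5) / 1.0333 = 15.0/1.0333 = 14.517 cmH2O·s/L.
C = Vt/(Pplat − PEEP) = 410.0 / (10.5 − 5) = 410.0/5.5 = 74.545 mL/cmH2O.
τ = R × C = 14.517 × 0.07455 L/cmH2O = 1.082 s.
Fraction remaining = e^(−Te/τ) = e^(−2.43/1.082) = 0.1058.
Trapped volume = 410.0 × 0.1058 = 43.378 mL.

43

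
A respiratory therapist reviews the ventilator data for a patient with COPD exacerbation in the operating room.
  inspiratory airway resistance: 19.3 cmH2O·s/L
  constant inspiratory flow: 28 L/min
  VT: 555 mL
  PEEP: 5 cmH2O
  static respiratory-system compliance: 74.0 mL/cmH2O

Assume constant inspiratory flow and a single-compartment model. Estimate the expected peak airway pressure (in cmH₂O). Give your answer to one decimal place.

21.5

Flow: 28 L/min ÷ 60 = 0.4667 L/s.
Equation of motion (constant flow): PIP = Vt/C + R·V̇ + PEEP.
PIP = 555/74.0 + 19.3×0.4667 + 5 = 7.5 + 9.007 + 5 = 21.507 cmH2O.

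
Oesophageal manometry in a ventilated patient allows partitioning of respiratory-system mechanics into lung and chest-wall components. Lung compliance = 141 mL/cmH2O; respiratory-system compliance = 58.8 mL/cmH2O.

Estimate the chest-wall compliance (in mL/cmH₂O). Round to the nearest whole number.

1/Ccw = 1/Crs − 1/CL.
1/Ccw = 1/58.8 − 1/141 = 0.009915.
Ccw = 100.86 mL/cmH2O.

101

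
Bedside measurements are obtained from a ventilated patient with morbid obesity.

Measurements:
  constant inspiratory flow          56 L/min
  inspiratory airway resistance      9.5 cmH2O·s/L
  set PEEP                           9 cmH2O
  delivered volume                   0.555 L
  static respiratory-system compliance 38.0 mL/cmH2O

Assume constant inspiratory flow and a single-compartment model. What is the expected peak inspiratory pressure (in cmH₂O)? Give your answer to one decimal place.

32.5

Flow: 56 L/min ÷ 60 = 0.9333 L/s.
Equation of motion (constant flow): PIP = Vt/C + R·V̇ + PEEP.
PIP = 555/38.0 + 9.5×0.9333 + 9 = 14.605 + 8.866 + 9 = 32.471 cmH2O.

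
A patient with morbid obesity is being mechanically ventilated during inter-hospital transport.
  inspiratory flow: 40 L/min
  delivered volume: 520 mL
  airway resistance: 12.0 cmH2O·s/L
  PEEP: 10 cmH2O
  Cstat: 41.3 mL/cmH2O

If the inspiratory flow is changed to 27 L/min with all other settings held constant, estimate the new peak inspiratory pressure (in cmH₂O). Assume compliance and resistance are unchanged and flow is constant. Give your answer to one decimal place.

Flow: 40 L/min ÷ 60 = 0.6667 L/s.
New flow: 27 L/min ÷ 60 = 0.45 L/s.
PIP = Vt/C + R·V̇ + PEEP (constant-flow equation of motion).
Only the resistive term changes: ΔPIP = R × ΔV̇ = 12.0 × (0.45 − 0.6667) = 12.0 × -0.2167 = -2.6 cmH2O.
Original PIP = 520/41.3 + 12.0×0.6667 + 10 = 30.591 cmH2O; new PIP = 30.591 + (-2.6) = 27.991 cmH2O.

28.0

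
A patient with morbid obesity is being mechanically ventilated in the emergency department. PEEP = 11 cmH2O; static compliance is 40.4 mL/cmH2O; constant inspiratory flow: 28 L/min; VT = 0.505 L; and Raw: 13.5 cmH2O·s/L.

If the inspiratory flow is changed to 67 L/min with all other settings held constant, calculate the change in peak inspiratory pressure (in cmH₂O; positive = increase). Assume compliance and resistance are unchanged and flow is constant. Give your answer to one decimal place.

8.8

Flow: 28 L/min ÷ 60 = 0.4667 L/s.
New flow: 67 L/min ÷ 60 = 1.1167 L/s.
PIP = Vt/C + R·V̇ + PEEP (constant-flow equation of motion).
Only the resistive term changes: ΔPIP = R × ΔV̇ = 13.5 × (1.1167 − 0.4667) = 13.5 × 0.65 = 8.775 cmH2O.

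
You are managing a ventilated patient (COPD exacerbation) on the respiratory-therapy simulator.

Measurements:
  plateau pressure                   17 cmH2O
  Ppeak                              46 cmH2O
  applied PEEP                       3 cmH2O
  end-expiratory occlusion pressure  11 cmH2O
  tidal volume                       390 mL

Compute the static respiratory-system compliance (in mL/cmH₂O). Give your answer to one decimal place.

End-expiratory occlusion gives total PEEP = 11 cmH2O (intrinsic PEEP = 11 − 3 = 8). Use total PEEP for the elastic gradient.
Cstat = Vt / (Pplat − PEEPtotal) = 390 / (17 − 11) = 390 / 6.0 = 65.0 mL/cmH2O.

65.0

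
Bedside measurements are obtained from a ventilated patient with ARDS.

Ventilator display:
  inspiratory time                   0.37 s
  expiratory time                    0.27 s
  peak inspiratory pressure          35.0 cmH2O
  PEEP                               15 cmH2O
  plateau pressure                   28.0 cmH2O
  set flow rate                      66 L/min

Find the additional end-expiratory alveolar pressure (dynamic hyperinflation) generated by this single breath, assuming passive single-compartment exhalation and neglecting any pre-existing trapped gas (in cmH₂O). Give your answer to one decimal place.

Flow: 66 L/min ÷ 60 = 1.1 L/s.
Vt = flow × Ti = 1.1 L/s × 0.37 s × 1000 mL/L = 407.0 mL.
R = (PIP − Pplat)/V̇ = (35.0 − 28.0) / 1.1 = 7.0/1.1 = 6.364 cmH2O·s/L.
C = Vt/(Pplat − PEEP) = 407.0 / (28.0 − 15) = 407.0/13.0 = 31.308 mL/cmH2O.
τ = R × C = 6.364 × 0.03131 L/cmH2O = 0.1993 s.
Fraction remaining = e^(−Te/τ) = e^(−0.27/0.1993) = 0.258; trapped volume = 407.0 × 0.258 = 105.01 mL.
Additional alveolar pressure from trapping ≈ V_trapped / C = 105.01 / 31.308 = 3.354 cmH2O.

3.4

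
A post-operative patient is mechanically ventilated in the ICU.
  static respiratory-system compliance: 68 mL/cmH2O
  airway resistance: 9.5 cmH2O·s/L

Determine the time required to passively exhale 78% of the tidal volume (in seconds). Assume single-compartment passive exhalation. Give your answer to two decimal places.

τ = R × C = 9.5 × 68 mL/cmH2O = 9.5 × 0.068 L/cmH2O = 0.646 s.
Exhaled fraction f = 1 − e^(−t/τ) → t = −τ·ln(1 − f) = −0.646·ln(0.22) = 0.9781 s.

0.98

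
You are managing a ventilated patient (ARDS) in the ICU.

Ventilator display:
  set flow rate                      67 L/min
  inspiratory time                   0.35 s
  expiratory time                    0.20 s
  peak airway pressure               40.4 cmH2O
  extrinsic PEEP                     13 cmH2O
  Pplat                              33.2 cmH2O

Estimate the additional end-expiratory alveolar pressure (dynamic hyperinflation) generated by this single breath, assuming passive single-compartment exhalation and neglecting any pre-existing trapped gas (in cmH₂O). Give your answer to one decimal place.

4.1

Flow: 67 L/min ÷ 60 = 1.1167 L/s.
Vt = flow × Ti = 1.1167 L/s × 0.35 s × 1000 mL/L = 390.85 mL.
R = (PIP − Pplat)/V̇ = (40.4 − 33.2) / 1.1167 = 7.2/1.1167 = 6.448 cmH2O·s/L.
C = Vt/(Pplat − PEEP) = 390.85 / (33.2 − 13) = 390.85/20.2 = 19.349 mL/cmH2O.
τ = R × C = 6.448 × 0.01935 L/cmH2O = 0.1248 s.
Fraction remaining = e^(−Te/τ) = e^(−0.20/0.1248) = 0.2014; trapped volume = 390.85 × 0.2014 = 78.717 mL.
Additional alveolar pressure from trapping ≈ V_trapped / C = 78.717 / 19.349 = 4.068 cmH2O.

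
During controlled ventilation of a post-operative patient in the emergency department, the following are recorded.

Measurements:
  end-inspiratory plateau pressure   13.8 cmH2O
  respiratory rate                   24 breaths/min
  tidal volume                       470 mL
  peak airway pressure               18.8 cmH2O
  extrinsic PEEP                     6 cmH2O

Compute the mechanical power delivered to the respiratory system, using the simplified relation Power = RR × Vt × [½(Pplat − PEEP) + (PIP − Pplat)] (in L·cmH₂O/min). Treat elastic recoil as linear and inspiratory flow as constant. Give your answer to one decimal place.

100.4

Per-breath work = Vt × [½(Pplat−PEEP) + (PIP−Pplat)] = 0.470 × [0.5×7.8 + 5.0] = 0.470 × 8.9 = 4.183 L·cmH2O.
Power = 24 × 4.183 = 100.39 L·cmH2O/min.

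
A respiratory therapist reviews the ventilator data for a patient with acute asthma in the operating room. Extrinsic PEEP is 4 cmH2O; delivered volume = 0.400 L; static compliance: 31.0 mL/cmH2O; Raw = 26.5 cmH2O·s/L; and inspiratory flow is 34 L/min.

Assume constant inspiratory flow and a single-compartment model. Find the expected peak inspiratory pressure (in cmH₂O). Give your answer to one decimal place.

Flow: 34 L/min ÷ 60 = 0.5667 L/s.
Equation of motion (constant flow): PIP = Vt/C + R·V̇ + PEEP.
PIP = 400/31.0 + 26.5×0.5667 + 4 = 12.903 + 15.018 + 4 = 31.921 cmH2O.

31.9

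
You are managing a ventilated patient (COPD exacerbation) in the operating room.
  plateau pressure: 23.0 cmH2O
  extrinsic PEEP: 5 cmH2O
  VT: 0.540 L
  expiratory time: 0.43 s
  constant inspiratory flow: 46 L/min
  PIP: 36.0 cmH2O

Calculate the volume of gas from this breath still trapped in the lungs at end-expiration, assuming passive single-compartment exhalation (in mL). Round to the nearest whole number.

232

Flow: 46 L/min ÷ 60 = 0.7667 L/s.
R = (PIP − Pplat)/V̇ = (36.0 − 23.0) / 0.7667 = 13.0/0.7667 = 16.956 cmH2O·s/L.
C = Vt/(Pplat − PEEP) = 540.0 / (23.0 − 5) = 540.0/18.0 = 30.0 mL/cmH2O.
τ = R × C = 16.956 × 0.03 L/cmH2O = 0.5087 s.
Fraction remaining = e^(−Te/τ) = e^(−0.43/0.5087) = 0.4294.
Trapped volume = 540.0 × 0.4294 = 231.88 mL.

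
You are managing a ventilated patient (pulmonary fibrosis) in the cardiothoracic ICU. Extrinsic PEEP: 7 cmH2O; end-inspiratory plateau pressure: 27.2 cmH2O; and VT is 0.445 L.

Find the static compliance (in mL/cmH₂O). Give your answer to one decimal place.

Cstat = Vt / (Pplat − PEEP) = 445 / (27.2 − 7) = 445 / 20.2 = 22.03 mL/cmH2O.

22.0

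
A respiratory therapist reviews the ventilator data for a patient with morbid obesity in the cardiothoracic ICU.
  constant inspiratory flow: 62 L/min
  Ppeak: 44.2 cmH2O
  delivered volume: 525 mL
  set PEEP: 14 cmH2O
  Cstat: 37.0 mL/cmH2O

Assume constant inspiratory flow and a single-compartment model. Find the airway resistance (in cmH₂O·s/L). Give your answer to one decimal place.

Flow: 62 L/min ÷ 60 = 1.0333 L/s.
Equation of motion (constant flow): PIP = Vt/C + R·V̇ + PEEP.
R·V̇ = PIP − Vt/C − PEEP = 44.2 − 525/37.0 − 14 = 44.2 − 14.189 − 14 = 16.011 cmH2O.
R = 16.011 / 1.0333 = 15.495 cmH2O·s/L.

15.5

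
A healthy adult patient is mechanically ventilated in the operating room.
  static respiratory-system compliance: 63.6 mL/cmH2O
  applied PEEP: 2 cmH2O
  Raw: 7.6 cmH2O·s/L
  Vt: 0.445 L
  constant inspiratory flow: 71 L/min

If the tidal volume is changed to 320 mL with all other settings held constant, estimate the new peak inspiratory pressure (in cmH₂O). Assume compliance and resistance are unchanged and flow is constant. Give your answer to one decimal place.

16.0

Flow: 71 L/min ÷ 60 = 1.1833 L/s.
PIP = Vt/C + R·V̇ + PEEP (constant-flow equation of motion).
Only the elastic term changes: ΔPIP = ΔVt / C = (320 − 445) / 63.6 = -1.965 cmH2O.
Original PIP = 445/63.6 + 7.6×1.1833 + 2 = 17.99 cmH2O; new PIP = 17.99 + (-1.965) = 16.025 cmH2O.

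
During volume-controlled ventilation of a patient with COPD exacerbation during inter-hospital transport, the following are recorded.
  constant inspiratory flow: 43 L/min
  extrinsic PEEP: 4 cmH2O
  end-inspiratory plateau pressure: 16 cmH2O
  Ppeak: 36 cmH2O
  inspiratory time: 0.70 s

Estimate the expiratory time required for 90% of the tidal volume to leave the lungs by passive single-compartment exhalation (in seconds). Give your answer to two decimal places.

2.69

Flow: 43 L/min ÷ 60 = 0.7167 L/s.
Vt = flow × Ti = 0.7167 L/s × 0.70 s × 1000 mL/L = 501.69 mL.
R = (PIP − Pplat)/V̇ = (36 − 16) / 0.7167 = 20.0/0.7167 = 27.906 cmH2O·s/L.
C = Vt/(Pplat − PEEP) = 501.69 / (16 − 4) = 501.69/12.0 = 41.808 mL/cmH2O.
τ = R × C = 27.906 × 0.04181 L/cmH2O = 1.167 s.
t = −τ·ln(1 − 0.90) = −1.167·ln(0.1) = 2.687 s.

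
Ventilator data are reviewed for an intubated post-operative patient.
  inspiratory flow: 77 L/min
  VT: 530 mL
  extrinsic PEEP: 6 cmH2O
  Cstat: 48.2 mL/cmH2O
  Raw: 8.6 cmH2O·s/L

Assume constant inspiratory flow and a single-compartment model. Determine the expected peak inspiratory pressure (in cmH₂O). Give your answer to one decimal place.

28.0

Flow: 77 L/min ÷ 60 = 1.2833 L/s.
Equation of motion (constant flow): PIP = Vt/C + R·V̇ + PEEP.
PIP = 530/48.2 + 8.6×1.2833 + 6 = 10.996 + 11.036 + 6 = 28.032 cmH2O.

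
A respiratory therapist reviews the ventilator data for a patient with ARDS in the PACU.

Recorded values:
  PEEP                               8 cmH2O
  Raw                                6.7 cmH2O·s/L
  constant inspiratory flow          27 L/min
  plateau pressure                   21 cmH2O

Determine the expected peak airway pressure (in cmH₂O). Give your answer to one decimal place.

24.0

Flow: 27 L/min ÷ 60 = 0.45 L/s.
PIP = Pplat + Raw × flow = 21 + 6.7 × 0.45 = 21 + 3.015 = 24.015 cmH2O.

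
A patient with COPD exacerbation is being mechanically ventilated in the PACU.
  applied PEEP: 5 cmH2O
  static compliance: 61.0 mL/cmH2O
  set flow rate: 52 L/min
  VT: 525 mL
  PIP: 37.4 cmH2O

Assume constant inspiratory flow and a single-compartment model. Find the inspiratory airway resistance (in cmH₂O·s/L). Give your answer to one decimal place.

27.5

Flow: 52 L/min ÷ 60 = 0.8667 L/s.
Equation of motion (constant flow): PIP = Vt/C + R·V̇ + PEEP.
R·V̇ = PIP − Vt/C − PEEP = 37.4 − 525/61.0 − 5 = 37.4 − 8.607 − 5 = 23.793 cmH2O.
R = 23.793 / 0.8667 = 27.452 cmH2O·s/L.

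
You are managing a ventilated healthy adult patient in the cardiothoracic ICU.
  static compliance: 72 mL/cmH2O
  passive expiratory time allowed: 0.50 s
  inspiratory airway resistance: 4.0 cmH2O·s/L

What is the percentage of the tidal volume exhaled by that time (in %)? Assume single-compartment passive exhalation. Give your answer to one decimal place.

82.4

τ = R × C = 4.0 × 72 mL/cmH2O = 4.0 × 0.072 L/cmH2O = 0.288 s.
Passive exhalation: V(t)/V₀ = e^(−t/τ) = e^(−0.50/0.288) = 0.1762.
Fraction exhaled = 1 − 0.1762 = 0.8238 → 82.38%.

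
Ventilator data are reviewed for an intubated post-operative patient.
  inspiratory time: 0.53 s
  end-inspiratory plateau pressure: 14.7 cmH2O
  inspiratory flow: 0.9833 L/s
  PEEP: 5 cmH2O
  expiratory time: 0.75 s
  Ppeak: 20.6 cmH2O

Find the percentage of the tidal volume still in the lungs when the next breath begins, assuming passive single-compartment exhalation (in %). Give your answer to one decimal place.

9.8

Vt = flow × Ti = 0.9833 L/s × 0.53 s × 1000 mL/L = 521.15 mL.
R = (PIP − Pplat)/V̇ = (20.6 − 14.7) / 0.9833 = 5.9/0.9833 = 6.0 cmH2O·s/L.
C = Vt/(Pplat − PEEP) = 521.15 / (14.7 − 5) = 521.15/9.7 = 53.727 mL/cmH2O.
τ = R × C = 6.0 × 0.05373 L/cmH2O = 0.3224 s.
Fraction remaining at end-expiration = e^(−Te/τ) = e^(−0.75/0.3224) = 0.09766 → 9.766%.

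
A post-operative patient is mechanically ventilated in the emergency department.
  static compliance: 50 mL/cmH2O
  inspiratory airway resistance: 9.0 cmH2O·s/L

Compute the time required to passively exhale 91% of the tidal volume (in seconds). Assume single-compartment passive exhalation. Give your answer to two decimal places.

τ = R × C = 9.0 × 50 mL/cmH2O = 9.0 × 0.050 L/cmH2O = 0.45 s.
Exhaled fraction f = 1 − e^(−t/τ) → t = −τ·ln(1 − f) = −0.45·ln(0.09) = 1.084 s.

1.08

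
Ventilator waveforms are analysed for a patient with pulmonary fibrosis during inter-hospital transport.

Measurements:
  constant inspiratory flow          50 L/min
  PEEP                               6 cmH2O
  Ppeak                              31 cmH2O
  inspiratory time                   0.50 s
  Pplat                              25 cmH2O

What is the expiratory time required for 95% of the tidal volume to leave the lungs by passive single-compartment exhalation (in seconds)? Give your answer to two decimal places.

0.47

Flow: 50 L/min ÷ 60 = 0.8333 L/s.
Vt = flow × Ti = 0.8333 L/s × 0.50 s × 1000 mL/L = 416.65 mL.
R = (PIP − Pplat)/V̇ = (31 − 25) / 0.8333 = 6.0/0.8333 = 7.2 cmH2O·s/L.
C = Vt/(Pplat − PEEP) = 416.65 / (25 − 6) = 416.65/19.0 = 21.929 mL/cmH2O.
τ = R × C = 7.2 × 0.02193 L/cmH2O = 0.1579 s.
t = −τ·ln(1 − 0.95) = −0.1579·ln(0.05) = 0.473 s.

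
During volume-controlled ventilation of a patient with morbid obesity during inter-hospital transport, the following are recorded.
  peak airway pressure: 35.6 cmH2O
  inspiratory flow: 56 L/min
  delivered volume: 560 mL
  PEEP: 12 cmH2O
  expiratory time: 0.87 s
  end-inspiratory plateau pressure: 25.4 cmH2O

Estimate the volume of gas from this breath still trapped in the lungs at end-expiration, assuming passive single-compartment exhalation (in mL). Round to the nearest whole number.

83

Flow: 56 L/min ÷ 60 = 0.9333 L/s.
R = (PIP − Pplat)/V̇ = (35.6 − 25.4) / 0.9333 = 10.2/0.9333 = 10.929 cmH2O·s/L.
C = Vt/(Pplat − PEEP) = 560.0 / (25.4 − 12) = 560.0/13.4 = 41.791 mL/cmH2O.
τ = R × C = 10.929 × 0.04179 L/cmH2O = 0.4567 s.
Fraction remaining = e^(−Te/τ) = e^(−0.87/0.4567) = 0.1488.
Trapped volume = 560.0 × 0.1488 = 83.328 mL.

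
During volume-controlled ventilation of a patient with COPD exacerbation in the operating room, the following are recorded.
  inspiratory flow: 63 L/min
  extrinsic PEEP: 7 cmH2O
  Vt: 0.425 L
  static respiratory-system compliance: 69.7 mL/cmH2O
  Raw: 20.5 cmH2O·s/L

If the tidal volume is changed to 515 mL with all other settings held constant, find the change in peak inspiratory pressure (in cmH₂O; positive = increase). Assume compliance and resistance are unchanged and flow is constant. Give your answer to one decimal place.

1.3

PIP = Vt/C + R·V̇ + PEEP (constant-flow equation of motion).
Only the elastic term changes: ΔPIP = ΔVt / C = (515 − 425) / 69.7 = 1.291 cmH2O.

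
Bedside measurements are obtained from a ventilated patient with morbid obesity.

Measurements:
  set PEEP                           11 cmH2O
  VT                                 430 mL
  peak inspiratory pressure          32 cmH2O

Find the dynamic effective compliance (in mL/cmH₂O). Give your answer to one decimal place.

20.5

Dynamic compliance = Vt / (PIP − PEEP) = 430 / (32 − 11) = 430 / 21.0 = 20.476 mL/cmH2O.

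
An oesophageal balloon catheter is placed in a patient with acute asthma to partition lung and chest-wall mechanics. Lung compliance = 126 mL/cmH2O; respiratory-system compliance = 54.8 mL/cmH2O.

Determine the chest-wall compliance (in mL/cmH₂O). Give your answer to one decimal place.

1/Ccw = 1/Crs − 1/CL.
1/Ccw = 1/54.8 − 1/126 = 0.01031.
Ccw = 96.993 mL/cmH2O.

97.0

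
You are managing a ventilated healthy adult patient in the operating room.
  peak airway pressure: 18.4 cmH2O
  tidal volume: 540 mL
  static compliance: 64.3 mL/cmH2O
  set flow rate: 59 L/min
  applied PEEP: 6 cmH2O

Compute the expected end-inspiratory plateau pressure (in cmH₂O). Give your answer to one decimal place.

Pplat = PEEP + Vt / Cstat = 6 + 540 / 64.3 = 6 + 8.398 = 14.398 cmH2O.

14.4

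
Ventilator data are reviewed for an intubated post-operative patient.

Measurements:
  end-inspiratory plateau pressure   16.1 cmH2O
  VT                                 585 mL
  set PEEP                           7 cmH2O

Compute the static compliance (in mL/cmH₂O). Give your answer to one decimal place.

Cstat = Vt / (Pplat − PEEP) = 585 / (16.1 − 7) = 585 / 9.1 = 64.286 mL/cmH2O.

64.3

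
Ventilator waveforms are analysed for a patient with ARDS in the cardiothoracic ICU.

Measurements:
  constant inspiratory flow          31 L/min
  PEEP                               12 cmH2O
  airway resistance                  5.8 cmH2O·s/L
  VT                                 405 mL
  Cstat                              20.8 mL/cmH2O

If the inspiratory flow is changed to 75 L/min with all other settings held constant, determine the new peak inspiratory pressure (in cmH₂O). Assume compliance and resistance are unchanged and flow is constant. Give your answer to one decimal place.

Flow: 31 L/min ÷ 60 = 0.5167 L/s.
New flow: 75 L/min ÷ 60 = 1.25 L/s.
PIP = Vt/C + R·V̇ + PEEP (constant-flow equation of motion).
Only the resistive term changes: ΔPIP = R × ΔV̇ = 5.8 × (1.25 − 0.5167) = 5.8 × 0.7333 = 4.253 cmH2O.
Original PIP = 405/20.8 + 5.8×0.5167 + 12 = 34.468 cmH2O; new PIP = 34.468 + (4.253) = 38.721 cmH2O.

38.7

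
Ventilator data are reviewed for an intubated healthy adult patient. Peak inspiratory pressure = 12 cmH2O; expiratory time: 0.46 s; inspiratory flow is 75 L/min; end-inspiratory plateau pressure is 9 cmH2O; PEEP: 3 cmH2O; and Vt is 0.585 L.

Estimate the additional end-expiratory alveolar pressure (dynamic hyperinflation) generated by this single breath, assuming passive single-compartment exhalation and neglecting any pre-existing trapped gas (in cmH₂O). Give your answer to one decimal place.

Flow: 75 L/min ÷ 60 = 1.25 L/s.
R = (PIP − Pplat)/V̇ = (12 − 9) / 1.25 = 3.0/1.25 = 2.4 cmH2O·s/L.
C = Vt/(Pplat − PEEP) = 585.0 / (9 − 3) = 585.0/6.0 = 97.5 mL/cmH2O.
τ = R × C = 2.4 × 0.0975 L/cmH2O = 0.234 s.
Fraction remaining = e^(−Te/τ) = e^(−0.46/0.234) = 0.14; trapped volume = 585.0 × 0.14 = 81.9 mL.
Additional alveolar pressure from trapping ≈ V_trapped / C = 81.9 / 97.5 = 0.84 cmH2O.

0.8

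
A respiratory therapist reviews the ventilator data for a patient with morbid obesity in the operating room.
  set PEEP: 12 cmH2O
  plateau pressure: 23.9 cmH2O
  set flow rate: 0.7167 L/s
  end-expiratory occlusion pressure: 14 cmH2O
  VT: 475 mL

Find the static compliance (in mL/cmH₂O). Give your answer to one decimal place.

48.0

End-expiratory occlusion gives total PEEP = 14 cmH2O (intrinsic PEEP = 14 − 12 = 2). Use total PEEP for the elastic gradient.
Cstat = Vt / (Pplat − PEEPtotal) = 475 / (23.9 − 14) = 475 / 9.9 = 47.98 mL/cmH2O.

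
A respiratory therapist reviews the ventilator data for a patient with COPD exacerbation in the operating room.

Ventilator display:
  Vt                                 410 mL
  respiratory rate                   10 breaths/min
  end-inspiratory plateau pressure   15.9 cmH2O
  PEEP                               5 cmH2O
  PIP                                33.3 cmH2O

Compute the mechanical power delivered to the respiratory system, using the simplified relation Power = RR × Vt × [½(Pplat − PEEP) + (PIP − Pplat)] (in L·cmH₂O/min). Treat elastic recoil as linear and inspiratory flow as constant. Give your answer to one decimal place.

Per-breath work = Vt × [½(Pplat−PEEP) + (PIP−Pplat)] = 0.410 × [0.5×10.9 + 17.4] = 0.410 × 22.85 = 9.369 L·cmH2O.
Power = 10 × 9.369 = 93.69 L·cmH2O/min.

93.7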